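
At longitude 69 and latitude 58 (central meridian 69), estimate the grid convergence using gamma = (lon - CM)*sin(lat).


gamma = (69 - 69) * sin(58) = 0 * 0.848048 = 0.0 degrees

0.0 degrees


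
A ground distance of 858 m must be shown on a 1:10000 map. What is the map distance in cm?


map_cm = 858 * 100 / 10000 = 8.58 cm

8.58 cm


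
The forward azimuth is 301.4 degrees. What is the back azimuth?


back azimuth = (301.4 + 180) mod 360 = 121.4 degrees

121.4 degrees


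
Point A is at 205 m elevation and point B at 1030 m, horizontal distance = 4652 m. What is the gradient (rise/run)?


gradient = (1030 - 205) / 4652 = 825 / 4652 = 0.1773

0.1773


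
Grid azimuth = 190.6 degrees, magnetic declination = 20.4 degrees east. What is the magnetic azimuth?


magnetic azimuth = grid azimuth - declination (east +ve)
mag_az = 190.6 - 20.4 = 170.2 degrees

170.2 degrees


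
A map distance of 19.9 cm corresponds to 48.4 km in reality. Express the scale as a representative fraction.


ground = 48.4 km = 4840000 cm; RF denominator = ground / map = 4840000 / 19.9 ≈ 243216; RF = 1:243216

1:243216


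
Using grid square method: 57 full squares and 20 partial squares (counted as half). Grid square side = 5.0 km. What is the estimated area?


effective squares = 57 + 20 * 0.5 = 67.0
area = 67.0 * 25.0 = 1675.0 km^2

1675.0 km^2


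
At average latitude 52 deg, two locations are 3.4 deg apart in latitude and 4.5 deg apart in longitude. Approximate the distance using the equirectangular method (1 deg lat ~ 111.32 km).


dlat_km = 3.4 * 111.32 = 378.488
dlon_km = 4.5 * 111.32 * cos(52) ≈ 308.409
dist = sqrt(378.488^2 + 308.409^2) ≈ 488.2 km

488.2 km


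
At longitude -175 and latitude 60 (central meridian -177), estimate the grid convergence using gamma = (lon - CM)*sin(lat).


gamma = (-175 - -177) * sin(60) = 2 * 0.866025 = 1.732 degrees

1.732 degrees


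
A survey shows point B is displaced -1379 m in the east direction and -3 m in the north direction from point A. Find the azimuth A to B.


az = atan2(-1379, -3) = -90.1 deg
adjusted to 0-360: 269.9 degrees

269.9 degrees


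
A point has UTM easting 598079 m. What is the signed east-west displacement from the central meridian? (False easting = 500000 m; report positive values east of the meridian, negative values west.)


displacement = 598079 - 500000 = 98079 m

98079 m


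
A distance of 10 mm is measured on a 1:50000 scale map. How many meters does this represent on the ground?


ground = 10 mm * 50000 / 1000 = 500.0 m

500.0 m


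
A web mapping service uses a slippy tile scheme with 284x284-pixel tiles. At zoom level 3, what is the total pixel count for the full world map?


tiles per axis = 2^3 = 8
total tiles = 8^2 = 64
pixels per axis = 8 * 284 = 2272
total pixels = 2272^2 = 5161984

5161984 pixels


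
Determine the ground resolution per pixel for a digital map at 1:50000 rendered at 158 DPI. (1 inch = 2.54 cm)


pixel_cm = 2.54 / 158 ≈ 0.016076 cm
ground = pixel_cm * 50000 / 100 = 2.54 * 50000 / (158 * 100) = 127000 / 15800 ≈ 8.04 m

8.04 m


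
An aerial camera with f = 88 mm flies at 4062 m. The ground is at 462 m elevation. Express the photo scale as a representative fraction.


scale = f / (H - h) = 88 mm / 3600 m = 88 / 3600000 = 1:40909

1:40909


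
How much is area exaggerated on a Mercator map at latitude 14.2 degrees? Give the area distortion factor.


area_distortion = 1/cos^2(14.2) = 1.064

1.064


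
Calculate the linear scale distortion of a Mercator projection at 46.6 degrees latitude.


SF = 1 / cos(46.6) = 1 / 0.687088 = 1.455

1.455


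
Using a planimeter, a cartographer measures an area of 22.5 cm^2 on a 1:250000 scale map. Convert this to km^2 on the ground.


ground_area = 22.5 * (250000/100)^2 = 140625000.0 m^2 = 140.625 km^2

140.625 km^2


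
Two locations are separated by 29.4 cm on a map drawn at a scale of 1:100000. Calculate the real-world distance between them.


ground = 29.4 cm * 100000 / 100 = 29400.0 m = 29.4 km

29.4 km


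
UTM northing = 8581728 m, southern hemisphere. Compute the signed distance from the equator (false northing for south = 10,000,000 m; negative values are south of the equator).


For southern: actual = 8581728 - 10000000 = -1418272 m

-1418272 m


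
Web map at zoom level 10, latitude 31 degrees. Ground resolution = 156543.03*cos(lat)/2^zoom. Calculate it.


res = 156543.03 * cos(31) / 2^10 = 156543.03 * 0.8571673 / 1024 = 131.04 m/pixel

131.04 m/pixel


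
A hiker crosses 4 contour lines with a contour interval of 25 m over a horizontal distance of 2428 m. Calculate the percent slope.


elevation change = 4 * 25 = 100 m
slope = 100 / 2428 * 100 = 4.1%

4.1%


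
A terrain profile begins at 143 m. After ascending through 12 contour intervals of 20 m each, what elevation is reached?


elevation = 143 + 12 * 20 = 383 m

383 m


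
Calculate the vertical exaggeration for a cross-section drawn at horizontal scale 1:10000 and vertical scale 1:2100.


VE = horizontal_scale / vertical_scale = 10000 / 2100 ≈ 4.8

4.8x


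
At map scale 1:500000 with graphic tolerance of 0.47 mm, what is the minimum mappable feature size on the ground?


ground = 0.47 mm * 500000 / 1000 = 235.0 m

235.0 m


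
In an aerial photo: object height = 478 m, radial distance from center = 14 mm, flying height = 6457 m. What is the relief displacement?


d = h * r / H = 478 * 14 / 6457 = 1.04 mm

1.04 mm


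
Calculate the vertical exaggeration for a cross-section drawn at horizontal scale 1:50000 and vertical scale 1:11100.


VE = horizontal_scale / vertical_scale = 50000 / 11100 ≈ 4.5

4.5x


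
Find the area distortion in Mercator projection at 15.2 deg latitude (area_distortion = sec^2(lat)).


area_distortion = 1/cos^2(15.2) = 1.074

1.074


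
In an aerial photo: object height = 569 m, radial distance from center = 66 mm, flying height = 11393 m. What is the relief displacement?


d = h * r / H = 569 * 66 / 11393 = 3.3 mm

3.3 mm


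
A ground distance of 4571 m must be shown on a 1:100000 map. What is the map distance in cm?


map_cm = 4571 * 100 / 100000 = 4.571 cm ≈ 4.57 cm

4.57 cm


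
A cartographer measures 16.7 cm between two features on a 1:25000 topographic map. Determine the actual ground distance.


ground = 16.7 cm * 25000 / 100 = 4175.0 m = 4.175 km

4.175 km


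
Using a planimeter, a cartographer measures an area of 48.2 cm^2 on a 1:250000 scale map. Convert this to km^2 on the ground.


ground_area = 48.2 * (250000/100)^2 = 301250000.0 m^2 = 301.25 km^2

301.25 km^2


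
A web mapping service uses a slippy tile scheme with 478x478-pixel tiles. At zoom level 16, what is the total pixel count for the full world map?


tiles per axis = 2^16 = 65536
total tiles = 65536^2 = 4294967296
pixels per axis = 65536 * 478 = 31326208
total pixels = 31326208^2 = 981331307659264

981331307659264 pixels


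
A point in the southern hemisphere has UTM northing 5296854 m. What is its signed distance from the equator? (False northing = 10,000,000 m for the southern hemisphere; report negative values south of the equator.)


For southern: actual = 5296854 - 10000000 = -4703146 m

-4703146 m


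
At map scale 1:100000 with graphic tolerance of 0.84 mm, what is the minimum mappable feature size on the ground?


ground = 0.84 mm * 100000 / 1000 = 84.0 m

84.0 m


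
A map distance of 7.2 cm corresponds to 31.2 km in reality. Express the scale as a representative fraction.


ground = 31.2 km = 3120000 cm; RF denominator = ground / map = 3120000 / 7.2 ≈ 433333; RF = 1:433333

1:433333


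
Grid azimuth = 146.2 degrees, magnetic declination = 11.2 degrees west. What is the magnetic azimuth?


magnetic azimuth = grid azimuth - declination (east +ve)
mag_az = 146.2 - -11.2 = 157.4 degrees

157.4 degrees


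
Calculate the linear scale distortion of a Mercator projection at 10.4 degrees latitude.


SF = 1 / cos(10.4) = 1 / 0.983571 = 1.017

1.017


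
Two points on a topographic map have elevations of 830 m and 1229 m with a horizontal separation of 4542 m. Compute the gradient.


gradient = (1229 - 830) / 4542 = 399 / 4542 = 0.0878

0.0878


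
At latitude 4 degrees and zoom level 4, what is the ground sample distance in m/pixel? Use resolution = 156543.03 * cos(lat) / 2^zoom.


res = 156543.03 * cos(4) / 2^4 = 156543.03 * 0.99756405 / 16 = 9760.11 m/pixel

9760.11 m/pixel


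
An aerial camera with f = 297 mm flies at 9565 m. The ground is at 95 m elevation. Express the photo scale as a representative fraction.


scale = f / (H - h) = 297 mm / 9470 m = 297 / 9470000 = 1:31886

1:31886


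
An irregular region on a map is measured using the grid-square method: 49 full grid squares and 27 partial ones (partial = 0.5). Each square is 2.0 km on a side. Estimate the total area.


effective squares = 49 + 27 * 0.5 = 62.5
area = 62.5 * 4.0 = 250.0 km^2

250.0 km^2


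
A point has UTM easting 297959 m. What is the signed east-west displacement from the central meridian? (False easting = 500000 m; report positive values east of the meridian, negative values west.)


displacement = 297959 - 500000 = -202041 m

-202041 m


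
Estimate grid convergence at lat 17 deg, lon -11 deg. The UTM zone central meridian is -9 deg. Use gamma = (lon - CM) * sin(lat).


gamma = (-11 - -9) * sin(17) = -2 * 0.292372 = -0.585 degrees

-0.585 degrees


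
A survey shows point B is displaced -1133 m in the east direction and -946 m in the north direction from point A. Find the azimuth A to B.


az = atan2(-1133, -946) = -129.9 deg
adjusted to 0-360: 230.1 degrees

230.1 degrees


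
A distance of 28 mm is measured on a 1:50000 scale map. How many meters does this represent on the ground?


ground = 28 mm * 50000 / 1000 = 1400.0 m

1400.0 m


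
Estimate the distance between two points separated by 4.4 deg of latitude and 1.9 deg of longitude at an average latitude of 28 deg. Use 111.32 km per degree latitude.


dlat_km = 4.4 * 111.32 = 489.808
dlon_km = 1.9 * 111.32 * cos(28) ≈ 186.75
dist = sqrt(489.808^2 + 186.75^2) ≈ 524.2 km

524.2 km


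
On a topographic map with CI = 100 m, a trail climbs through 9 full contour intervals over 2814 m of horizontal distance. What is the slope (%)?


elevation change = 9 * 100 = 900 m
slope = 900 / 2814 * 100 = 32.0%

32.0%


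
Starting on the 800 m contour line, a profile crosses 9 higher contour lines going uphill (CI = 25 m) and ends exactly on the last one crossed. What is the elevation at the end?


elevation = 800 + 9 * 25 = 1025 m

1025 m


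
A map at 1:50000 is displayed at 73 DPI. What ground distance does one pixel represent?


pixel_cm = 2.54 / 73 ≈ 0.034795 cm
ground = pixel_cm * 50000 / 100 = 2.54 * 50000 / (73 * 100) = 127000 / 7300 ≈ 17.4 m

17.4 m


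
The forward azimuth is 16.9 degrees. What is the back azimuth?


back azimuth = (16.9 + 180) mod 360 = 196.9 degrees

196.9 degrees


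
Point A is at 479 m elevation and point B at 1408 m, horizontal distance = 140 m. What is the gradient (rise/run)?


gradient = (1408 - 479) / 140 = 929 / 140 = 6.6357

6.6357


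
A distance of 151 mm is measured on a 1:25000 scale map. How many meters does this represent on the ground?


ground = 151 mm * 25000 / 1000 = 3775.0 m

3775.0 m


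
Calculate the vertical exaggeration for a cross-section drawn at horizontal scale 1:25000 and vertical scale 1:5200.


VE = horizontal_scale / vertical_scale = 25000 / 5200 ≈ 4.8

4.8x


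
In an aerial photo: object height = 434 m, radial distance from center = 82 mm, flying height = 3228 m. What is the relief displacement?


d = h * r / H = 434 * 82 / 3228 = 11.02 mm

11.02 mm


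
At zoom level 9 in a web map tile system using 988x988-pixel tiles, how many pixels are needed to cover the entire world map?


tiles per axis = 2^9 = 512
total tiles = 512^2 = 262144
pixels per axis = 512 * 988 = 505856
total pixels = 505856^2 = 255890292736

255890292736 pixels


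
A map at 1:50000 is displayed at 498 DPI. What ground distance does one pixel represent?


pixel_cm = 2.54 / 498 ≈ 0.0051 cm
ground = pixel_cm * 50000 / 100 = 2.54 * 50000 / (498 * 100) = 127000 / 49800 ≈ 2.55 m

2.55 m


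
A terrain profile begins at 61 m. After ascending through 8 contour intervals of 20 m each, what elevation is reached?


elevation = 61 + 8 * 20 = 221 m

221 m


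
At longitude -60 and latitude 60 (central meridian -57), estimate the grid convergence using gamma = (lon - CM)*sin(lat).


gamma = (-60 - -57) * sin(60) = -3 * 0.866025 = -2.598 degrees

-2.598 degrees


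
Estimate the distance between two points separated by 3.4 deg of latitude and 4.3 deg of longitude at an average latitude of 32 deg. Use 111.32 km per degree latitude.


dlat_km = 3.4 * 111.32 = 378.488
dlon_km = 4.3 * 111.32 * cos(32) ≈ 405.94
dist = sqrt(378.488^2 + 405.94^2) ≈ 555.0 km

555.0 km


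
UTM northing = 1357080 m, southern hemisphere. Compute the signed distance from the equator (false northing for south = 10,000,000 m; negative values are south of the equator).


For southern: actual = 1357080 - 10000000 = -8642920 m

-8642920 m


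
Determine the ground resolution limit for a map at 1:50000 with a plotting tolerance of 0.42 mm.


ground = 0.42 mm * 50000 / 1000 = 21.0 m

21.0 m


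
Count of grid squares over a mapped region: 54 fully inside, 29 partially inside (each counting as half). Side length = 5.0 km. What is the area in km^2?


effective squares = 54 + 29 * 0.5 = 68.5
area = 68.5 * 25.0 = 1712.5 km^2

1712.5 km^2


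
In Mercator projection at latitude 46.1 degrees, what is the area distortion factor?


area_distortion = 1/cos^2(46.1) = 2.08

2.08


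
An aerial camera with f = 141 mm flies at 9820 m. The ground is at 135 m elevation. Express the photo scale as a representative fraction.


scale = f / (H - h) = 141 mm / 9685 m = 141 / 9685000 = 1:68688

1:68688


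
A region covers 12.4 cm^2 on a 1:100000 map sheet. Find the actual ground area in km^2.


ground_area = 12.4 * (100000/100)^2 = 12400000.0 m^2 = 12.4 km^2

12.4 km^2


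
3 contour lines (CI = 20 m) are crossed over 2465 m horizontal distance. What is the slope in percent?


elevation change = 3 * 20 = 60 m
slope = 60 / 2465 * 100 = 2.4%

2.4%


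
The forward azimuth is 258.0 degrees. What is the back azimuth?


back azimuth = (258.0 + 180) mod 360 = 78.0 degrees

78.0 degrees


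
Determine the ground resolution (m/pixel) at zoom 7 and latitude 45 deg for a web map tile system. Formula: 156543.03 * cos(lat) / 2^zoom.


res = 156543.03 * cos(45) / 2^7 = 156543.03 * 0.70710678 / 128 = 864.79 m/pixel

864.79 m/pixel


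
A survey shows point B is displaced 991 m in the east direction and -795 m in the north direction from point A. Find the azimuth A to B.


az = atan2(991, -795) = 128.7 deg
adjusted to 0-360: 128.7 degrees

128.7 degrees


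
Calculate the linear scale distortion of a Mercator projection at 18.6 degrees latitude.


SF = 1 / cos(18.6) = 1 / 0.947768 = 1.055

1.055


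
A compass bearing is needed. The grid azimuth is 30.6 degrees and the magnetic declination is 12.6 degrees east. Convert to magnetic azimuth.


magnetic azimuth = grid azimuth - declination (east +ve)
mag_az = 30.6 - 12.6 = 18.0 degrees

18.0 degrees


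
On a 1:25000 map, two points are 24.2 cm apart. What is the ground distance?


ground = 24.2 cm * 25000 / 100 = 6050.0 m = 6.05 km

6.05 km


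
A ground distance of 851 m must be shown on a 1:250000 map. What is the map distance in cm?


map_cm = 851 * 100 / 250000 = 0.3404 cm ≈ 0.34 cm

0.34 cm


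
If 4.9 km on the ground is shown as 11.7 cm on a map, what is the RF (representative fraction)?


ground = 4.9 km = 490000 cm; RF denominator = ground / map = 490000 / 11.7 ≈ 41880; RF = 1:41880

1:41880


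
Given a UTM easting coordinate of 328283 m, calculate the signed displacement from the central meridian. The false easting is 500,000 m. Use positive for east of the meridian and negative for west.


displacement = 328283 - 500000 = -171717 m

-171717 m


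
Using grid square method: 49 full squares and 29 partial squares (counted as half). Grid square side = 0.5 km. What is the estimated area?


effective squares = 49 + 29 * 0.5 = 63.5
area = 63.5 * 0.25 = 15.875 km^2

15.875 km^2


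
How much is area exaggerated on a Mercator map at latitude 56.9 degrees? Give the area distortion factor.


area_distortion = 1/cos^2(56.9) = 3.353

3.353


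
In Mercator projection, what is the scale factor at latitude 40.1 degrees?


SF = 1 / cos(40.1) = 1 / 0.764921 = 1.307

1.307


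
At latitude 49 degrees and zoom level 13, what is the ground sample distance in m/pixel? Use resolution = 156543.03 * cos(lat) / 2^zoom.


res = 156543.03 * cos(49) / 2^13 = 156543.03 * 0.65605903 / 8192 = 12.54 m/pixel

12.54 m/pixel


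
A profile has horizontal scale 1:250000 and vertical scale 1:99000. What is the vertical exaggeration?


VE = horizontal_scale / vertical_scale = 250000 / 99000 ≈ 2.5

2.5x


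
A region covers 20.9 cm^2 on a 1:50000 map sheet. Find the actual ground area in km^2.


ground_area = 20.9 * (50000/100)^2 = 5225000.0 m^2 = 5.225 km^2

5.225 km^2


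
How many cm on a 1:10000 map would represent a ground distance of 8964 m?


map_cm = 8964 * 100 / 10000 = 89.64 cm

89.64 cm


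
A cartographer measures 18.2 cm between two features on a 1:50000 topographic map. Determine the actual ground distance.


ground = 18.2 cm * 50000 / 100 = 9100.0 m = 9.1 km

9.1 km


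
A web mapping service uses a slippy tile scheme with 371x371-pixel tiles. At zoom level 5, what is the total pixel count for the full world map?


tiles per axis = 2^5 = 32
total tiles = 32^2 = 1024
pixels per axis = 32 * 371 = 11872
total pixels = 11872^2 = 140944384

140944384 pixels


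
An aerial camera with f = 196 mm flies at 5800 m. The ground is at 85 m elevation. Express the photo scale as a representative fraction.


scale = f / (H - h) = 196 mm / 5715 m = 196 / 5715000 = 1:29158

1:29158


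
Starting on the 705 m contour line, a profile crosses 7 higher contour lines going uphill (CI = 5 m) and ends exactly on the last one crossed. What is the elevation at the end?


elevation = 705 + 7 * 5 = 740 m

740 m


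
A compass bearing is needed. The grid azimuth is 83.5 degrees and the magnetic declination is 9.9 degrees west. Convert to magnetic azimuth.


magnetic azimuth = grid azimuth - declination (east +ve)
mag_az = 83.5 - -9.9 = 93.4 degrees

93.4 degrees


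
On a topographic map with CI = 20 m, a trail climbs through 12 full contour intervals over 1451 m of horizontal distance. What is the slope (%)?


elevation change = 12 * 20 = 240 m
slope = 240 / 1451 * 100 = 16.5%

16.5%


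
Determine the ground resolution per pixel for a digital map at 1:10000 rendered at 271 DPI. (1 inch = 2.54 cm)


pixel_cm = 2.54 / 271 ≈ 0.009373 cm
ground = pixel_cm * 10000 / 100 = 2.54 * 10000 / (271 * 100) = 25400 / 27100 ≈ 0.94 m

0.94 m


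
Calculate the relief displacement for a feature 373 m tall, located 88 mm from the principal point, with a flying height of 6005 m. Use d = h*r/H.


d = h * r / H = 373 * 88 / 6005 = 5.47 mm

5.47 mm


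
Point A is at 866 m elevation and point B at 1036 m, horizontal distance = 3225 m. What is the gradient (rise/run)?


gradient = (1036 - 866) / 3225 = 170 / 3225 = 0.0527

0.0527


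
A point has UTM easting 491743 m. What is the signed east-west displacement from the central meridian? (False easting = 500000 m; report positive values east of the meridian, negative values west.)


displacement = 491743 - 500000 = -8257 m

-8257 m


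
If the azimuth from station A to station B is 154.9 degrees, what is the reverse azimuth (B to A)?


back azimuth = (154.9 + 180) mod 360 = 334.9 degrees

334.9 degrees


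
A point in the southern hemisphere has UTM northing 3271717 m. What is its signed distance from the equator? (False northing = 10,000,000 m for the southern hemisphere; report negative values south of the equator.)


For southern: actual = 3271717 - 10000000 = -6728283 m

-6728283 m


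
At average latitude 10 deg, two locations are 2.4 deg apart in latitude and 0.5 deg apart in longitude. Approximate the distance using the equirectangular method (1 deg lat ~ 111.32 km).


dlat_km = 2.4 * 111.32 = 267.168
dlon_km = 0.5 * 111.32 * cos(10) ≈ 54.814
dist = sqrt(267.168^2 + 54.814^2) ≈ 272.7 km

272.7 km


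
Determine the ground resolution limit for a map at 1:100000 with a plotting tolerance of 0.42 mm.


ground = 0.42 mm * 100000 / 1000 = 42.0 m

42.0 m


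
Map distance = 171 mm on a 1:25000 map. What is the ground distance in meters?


ground = 171 mm * 25000 / 1000 = 4275.0 m

4275.0 m


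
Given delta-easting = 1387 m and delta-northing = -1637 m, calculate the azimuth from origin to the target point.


az = atan2(1387, -1637) = 139.7 deg
adjusted to 0-360: 139.7 degrees

139.7 degrees


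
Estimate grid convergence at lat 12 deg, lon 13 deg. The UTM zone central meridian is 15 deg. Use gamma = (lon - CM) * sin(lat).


gamma = (13 - 15) * sin(12) = -2 * 0.207912 = -0.416 degrees

-0.416 degrees


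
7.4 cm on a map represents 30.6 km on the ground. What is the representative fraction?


ground = 30.6 km = 3060000 cm; RF denominator = ground / map = 3060000 / 7.4 ≈ 413514; RF = 1:413514

1:413514


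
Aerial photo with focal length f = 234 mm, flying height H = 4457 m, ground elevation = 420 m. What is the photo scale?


scale = f / (H - h) = 234 mm / 4037 m = 234 / 4037000 = 1:17252

1:17252


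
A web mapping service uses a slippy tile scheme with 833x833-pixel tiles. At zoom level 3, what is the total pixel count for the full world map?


tiles per axis = 2^3 = 8
total tiles = 8^2 = 64
pixels per axis = 8 * 833 = 6664
total pixels = 6664^2 = 44408896

44408896 pixels


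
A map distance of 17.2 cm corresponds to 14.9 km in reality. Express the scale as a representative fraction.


ground = 14.9 km = 1490000 cm; RF denominator = ground / map = 1490000 / 17.2 ≈ 86628; RF = 1:86628

1:86628


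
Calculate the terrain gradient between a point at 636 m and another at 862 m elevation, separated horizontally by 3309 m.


gradient = (862 - 636) / 3309 = 226 / 3309 = 0.0683

0.0683


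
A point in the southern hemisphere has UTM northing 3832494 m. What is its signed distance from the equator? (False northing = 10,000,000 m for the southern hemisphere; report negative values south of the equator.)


For southern: actual = 3832494 - 10000000 = -6167506 m

-6167506 m


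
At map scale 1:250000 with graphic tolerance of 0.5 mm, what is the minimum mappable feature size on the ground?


ground = 0.5 mm * 250000 / 1000 = 125.0 m

125.0 m


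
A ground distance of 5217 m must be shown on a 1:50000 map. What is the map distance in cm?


map_cm = 5217 * 100 / 50000 = 10.434 cm ≈ 10.43 cm

10.43 cm


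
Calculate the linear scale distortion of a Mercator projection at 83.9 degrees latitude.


SF = 1 / cos(83.9) = 1 / 0.106264 = 9.411

9.411


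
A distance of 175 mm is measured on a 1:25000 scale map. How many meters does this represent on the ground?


ground = 175 mm * 25000 / 1000 = 4375.0 m

4375.0 m


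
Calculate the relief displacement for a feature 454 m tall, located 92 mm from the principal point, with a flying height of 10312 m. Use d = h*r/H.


d = h * r / H = 454 * 92 / 10312 = 4.05 mm

4.05 mm


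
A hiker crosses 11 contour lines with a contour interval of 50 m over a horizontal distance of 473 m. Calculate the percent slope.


elevation change = 11 * 50 = 550 m
slope = 550 / 473 * 100 = 116.3%

116.3%


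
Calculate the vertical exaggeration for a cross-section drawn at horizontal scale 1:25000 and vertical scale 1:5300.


VE = horizontal_scale / vertical_scale = 25000 / 5300 ≈ 4.7

4.7x


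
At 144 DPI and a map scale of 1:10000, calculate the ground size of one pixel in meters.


pixel_cm = 2.54 / 144 ≈ 0.017639 cm
ground = pixel_cm * 10000 / 100 = 2.54 * 10000 / (144 * 100) = 25400 / 14400 ≈ 1.76 m

1.76 m


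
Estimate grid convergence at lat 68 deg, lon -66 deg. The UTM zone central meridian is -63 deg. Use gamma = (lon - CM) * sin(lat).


gamma = (-66 - -63) * sin(68) = -3 * 0.927184 = -2.782 degrees

-2.782 degrees


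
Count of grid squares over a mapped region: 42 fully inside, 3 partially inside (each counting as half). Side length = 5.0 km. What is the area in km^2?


effective squares = 42 + 3 * 0.5 = 43.5
area = 43.5 * 25.0 = 1087.5 km^2

1087.5 km^2


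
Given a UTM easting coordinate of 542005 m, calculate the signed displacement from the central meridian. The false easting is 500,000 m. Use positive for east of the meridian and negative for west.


displacement = 542005 - 500000 = 42005 m

42005 m


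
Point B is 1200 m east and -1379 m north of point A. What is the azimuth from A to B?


az = atan2(1200, -1379) = 139.0 deg
adjusted to 0-360: 139.0 degrees

139.0 degrees


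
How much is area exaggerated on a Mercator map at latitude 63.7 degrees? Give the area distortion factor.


area_distortion = 1/cos^2(63.7) = 5.094

5.094


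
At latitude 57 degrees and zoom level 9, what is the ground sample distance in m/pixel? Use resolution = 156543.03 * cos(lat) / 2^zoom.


res = 156543.03 * cos(57) / 2^9 = 156543.03 * 0.54463904 / 512 = 166.52 m/pixel

166.52 m/pixel


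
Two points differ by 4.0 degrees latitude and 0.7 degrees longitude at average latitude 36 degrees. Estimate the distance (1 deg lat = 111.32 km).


dlat_km = 4.0 * 111.32 = 445.28
dlon_km = 0.7 * 111.32 * cos(36) ≈ 63.042
dist = sqrt(445.28^2 + 63.042^2) ≈ 449.7 km

449.7 km


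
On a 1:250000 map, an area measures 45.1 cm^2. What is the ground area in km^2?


ground_area = 45.1 * (250000/100)^2 = 281875000.0 m^2 = 281.875 km^2

281.875 km^2


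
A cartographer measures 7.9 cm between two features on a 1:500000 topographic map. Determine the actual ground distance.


ground = 7.9 cm * 500000 / 100 = 39500.0 m = 39.5 km

39.5 km


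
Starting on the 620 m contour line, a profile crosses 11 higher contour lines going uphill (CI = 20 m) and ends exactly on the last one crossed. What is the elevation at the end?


elevation = 620 + 11 * 20 = 840 m

840 m


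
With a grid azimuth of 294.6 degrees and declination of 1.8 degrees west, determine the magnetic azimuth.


magnetic azimuth = grid azimuth - declination (east +ve)
mag_az = 294.6 - -1.8 = 296.4 degrees

296.4 degrees


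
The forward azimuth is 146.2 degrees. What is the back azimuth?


back azimuth = (146.2 + 180) mod 360 = 326.2 degrees

326.2 degrees


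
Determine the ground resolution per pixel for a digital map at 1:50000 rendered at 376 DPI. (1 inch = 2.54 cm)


pixel_cm = 2.54 / 376 ≈ 0.006755 cm
ground = pixel_cm * 50000 / 100 = 2.54 * 50000 / (376 * 100) = 127000 / 37600 ≈ 3.38 m

3.38 m


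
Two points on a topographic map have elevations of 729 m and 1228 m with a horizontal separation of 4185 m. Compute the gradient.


gradient = (1228 - 729) / 4185 = 499 / 4185 = 0.1192

0.1192


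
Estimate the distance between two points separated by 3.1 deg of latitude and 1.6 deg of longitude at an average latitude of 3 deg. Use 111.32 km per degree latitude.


dlat_km = 3.1 * 111.32 = 345.092
dlon_km = 1.6 * 111.32 * cos(3) ≈ 177.868
dist = sqrt(345.092^2 + 177.868^2) ≈ 388.2 km

388.2 km


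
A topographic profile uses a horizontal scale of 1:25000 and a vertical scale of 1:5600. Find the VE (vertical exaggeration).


VE = horizontal_scale / vertical_scale = 25000 / 5600 ≈ 4.5

4.5x


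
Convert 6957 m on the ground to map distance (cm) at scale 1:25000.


map_cm = 6957 * 100 / 25000 = 27.828 cm ≈ 27.83 cm

27.83 cm


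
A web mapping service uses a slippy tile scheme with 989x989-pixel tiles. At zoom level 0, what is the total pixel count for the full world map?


tiles per axis = 2^0 = 1
total tiles = 1^2 = 1
pixels per axis = 1 * 989 = 989
total pixels = 989^2 = 978121

978121 pixels


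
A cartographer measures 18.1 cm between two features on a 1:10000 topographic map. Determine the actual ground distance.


ground = 18.1 cm * 10000 / 100 = 1810.0 m = 1.81 km

1.81 km


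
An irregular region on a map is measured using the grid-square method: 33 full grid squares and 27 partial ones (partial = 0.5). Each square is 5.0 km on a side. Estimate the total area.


effective squares = 33 + 27 * 0.5 = 46.5
area = 46.5 * 25.0 = 1162.5 km^2

1162.5 km^2


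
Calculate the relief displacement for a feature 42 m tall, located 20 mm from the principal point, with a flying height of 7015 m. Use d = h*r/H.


d = h * r / H = 42 * 20 / 7015 = 0.12 mm

0.12 mm


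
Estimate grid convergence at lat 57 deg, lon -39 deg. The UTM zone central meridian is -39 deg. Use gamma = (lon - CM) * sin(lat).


gamma = (-39 - -39) * sin(57) = 0 * 0.838671 = 0.0 degrees

0.0 degrees


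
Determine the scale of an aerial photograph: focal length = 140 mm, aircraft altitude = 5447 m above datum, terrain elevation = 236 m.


scale = f / (H - h) = 140 mm / 5211 m = 140 / 5211000 = 1:37221

1:37221


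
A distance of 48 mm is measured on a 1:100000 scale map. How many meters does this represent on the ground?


ground = 48 mm * 100000 / 1000 = 4800.0 m

4800.0 m


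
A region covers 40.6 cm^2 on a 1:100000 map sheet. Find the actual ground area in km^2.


ground_area = 40.6 * (100000/100)^2 = 40600000.0 m^2 = 40.6 km^2

40.6 km^2


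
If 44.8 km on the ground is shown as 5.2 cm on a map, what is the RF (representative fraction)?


ground = 44.8 km = 4480000 cm; RF denominator = ground / map = 4480000 / 5.2 ≈ 861538; RF = 1:861538

1:861538


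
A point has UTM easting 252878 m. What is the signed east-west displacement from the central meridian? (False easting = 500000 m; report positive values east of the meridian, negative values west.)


displacement = 252878 - 500000 = -247122 m

-247122 m


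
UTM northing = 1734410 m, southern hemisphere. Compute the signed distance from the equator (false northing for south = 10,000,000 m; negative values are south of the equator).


For southern: actual = 1734410 - 10000000 = -8265590 m

-8265590 m


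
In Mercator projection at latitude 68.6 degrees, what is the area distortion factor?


area_distortion = 1/cos^2(68.6) = 7.511

7.511


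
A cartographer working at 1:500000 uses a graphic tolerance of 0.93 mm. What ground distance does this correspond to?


ground = 0.93 mm * 500000 / 1000 = 465.0 m

465.0 m


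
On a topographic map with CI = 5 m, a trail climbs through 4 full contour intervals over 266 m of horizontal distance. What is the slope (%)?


elevation change = 4 * 5 = 20 m
slope = 20 / 266 * 100 = 7.5%

7.5%


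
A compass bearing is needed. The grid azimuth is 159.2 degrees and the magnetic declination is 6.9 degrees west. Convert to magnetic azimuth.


magnetic azimuth = grid azimuth - declination (east +ve)
mag_az = 159.2 - -6.9 = 166.1 degrees

166.1 degrees


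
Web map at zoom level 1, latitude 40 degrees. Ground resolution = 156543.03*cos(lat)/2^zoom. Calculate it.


res = 156543.03 * cos(40) / 2^1 = 156543.03 * 0.76604444 / 2 = 59959.46 m/pixel

59959.46 m/pixel


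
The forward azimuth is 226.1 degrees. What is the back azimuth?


back azimuth = (226.1 + 180) mod 360 = 46.1 degrees

46.1 degrees


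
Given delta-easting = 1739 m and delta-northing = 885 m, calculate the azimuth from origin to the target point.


az = atan2(1739, 885) = 63.0 deg
adjusted to 0-360: 63.0 degrees

63.0 degrees


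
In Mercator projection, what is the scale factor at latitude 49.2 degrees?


SF = 1 / cos(49.2) = 1 / 0.653421 = 1.53

1.53


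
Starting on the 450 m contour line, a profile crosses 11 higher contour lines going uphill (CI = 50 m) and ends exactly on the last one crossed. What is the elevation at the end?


elevation = 450 + 11 * 50 = 1000 m

1000 m


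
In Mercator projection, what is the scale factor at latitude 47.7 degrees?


SF = 1 / cos(47.7) = 1 / 0.673013 = 1.486

1.486


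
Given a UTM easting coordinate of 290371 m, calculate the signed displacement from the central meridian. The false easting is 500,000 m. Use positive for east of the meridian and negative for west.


displacement = 290371 - 500000 = -209629 m

-209629 m


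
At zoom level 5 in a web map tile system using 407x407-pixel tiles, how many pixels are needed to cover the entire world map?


tiles per axis = 2^5 = 32
total tiles = 32^2 = 1024
pixels per axis = 32 * 407 = 13024
total pixels = 13024^2 = 169624576

169624576 pixels


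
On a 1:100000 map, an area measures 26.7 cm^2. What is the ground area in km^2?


ground_area = 26.7 * (100000/100)^2 = 26700000.0 m^2 = 26.7 km^2

26.7 km^2


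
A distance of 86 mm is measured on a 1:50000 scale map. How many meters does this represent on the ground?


ground = 86 mm * 50000 / 1000 = 4300.0 m

4300.0 m


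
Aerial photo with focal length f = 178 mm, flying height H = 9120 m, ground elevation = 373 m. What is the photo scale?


scale = f / (H - h) = 178 mm / 8747 m = 178 / 8747000 = 1:49140

1:49140


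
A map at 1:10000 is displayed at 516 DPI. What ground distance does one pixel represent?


pixel_cm = 2.54 / 516 ≈ 0.004922 cm
ground = pixel_cm * 10000 / 100 = 2.54 * 10000 / (516 * 100) = 25400 / 51600 ≈ 0.49 m

0.49 m


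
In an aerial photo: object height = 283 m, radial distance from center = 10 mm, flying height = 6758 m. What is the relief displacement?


d = h * r / H = 283 * 10 / 6758 = 0.42 mm

0.42 mm


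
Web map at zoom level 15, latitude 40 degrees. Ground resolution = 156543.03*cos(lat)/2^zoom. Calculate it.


res = 156543.03 * cos(40) / 2^15 = 156543.03 * 0.76604444 / 32768 = 3.66 m/pixel

3.66 m/pixel


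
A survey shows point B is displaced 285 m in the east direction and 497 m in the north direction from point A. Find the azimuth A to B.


az = atan2(285, 497) = 29.8 deg
adjusted to 0-360: 29.8 degrees

29.8 degrees


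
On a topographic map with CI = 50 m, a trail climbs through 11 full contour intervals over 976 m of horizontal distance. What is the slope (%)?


elevation change = 11 * 50 = 550 m
slope = 550 / 976 * 100 = 56.4%

56.4%


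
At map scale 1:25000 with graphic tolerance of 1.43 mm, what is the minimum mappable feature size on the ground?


ground = 1.43 mm * 25000 / 1000 = 35.75 m

35.75 m


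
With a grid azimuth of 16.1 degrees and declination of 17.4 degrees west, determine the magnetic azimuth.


magnetic azimuth = grid azimuth - declination (east +ve)
mag_az = 16.1 - -17.4 = 33.5 degrees

33.5 degrees


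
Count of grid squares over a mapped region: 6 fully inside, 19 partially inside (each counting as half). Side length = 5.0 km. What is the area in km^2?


effective squares = 6 + 19 * 0.5 = 15.5
area = 15.5 * 25.0 = 387.5 km^2

387.5 km^2


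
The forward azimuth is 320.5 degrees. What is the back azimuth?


back azimuth = (320.5 + 180) mod 360 = 140.5 degrees

140.5 degrees


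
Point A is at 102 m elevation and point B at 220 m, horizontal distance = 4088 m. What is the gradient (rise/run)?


gradient = (220 - 102) / 4088 = 118 / 4088 = 0.0289

0.0289


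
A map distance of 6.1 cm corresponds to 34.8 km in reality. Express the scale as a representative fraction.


ground = 34.8 km = 3480000 cm; RF denominator = ground / map = 3480000 / 6.1 ≈ 570492; RF = 1:570492

1:570492


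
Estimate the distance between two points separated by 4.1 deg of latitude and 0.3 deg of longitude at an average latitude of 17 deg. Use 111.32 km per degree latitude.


dlat_km = 4.1 * 111.32 = 456.412
dlon_km = 0.3 * 111.32 * cos(17) ≈ 31.937
dist = sqrt(456.412^2 + 31.937^2) ≈ 457.5 km

457.5 km


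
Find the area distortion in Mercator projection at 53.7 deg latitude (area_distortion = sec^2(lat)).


area_distortion = 1/cos^2(53.7) = 2.853

2.853


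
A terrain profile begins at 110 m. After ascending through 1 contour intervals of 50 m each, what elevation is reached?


elevation = 110 + 1 * 50 = 160 m

160 m


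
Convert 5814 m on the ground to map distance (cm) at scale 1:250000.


map_cm = 5814 * 100 / 250000 = 2.3256 cm ≈ 2.33 cm

2.33 cm


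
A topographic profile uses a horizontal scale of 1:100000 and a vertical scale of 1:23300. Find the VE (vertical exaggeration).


VE = horizontal_scale / vertical_scale = 100000 / 23300 ≈ 4.3

4.3x


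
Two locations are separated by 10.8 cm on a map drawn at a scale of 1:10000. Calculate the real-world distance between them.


ground = 10.8 cm * 10000 / 100 = 1080.0 m = 1.08 km

1.08 km


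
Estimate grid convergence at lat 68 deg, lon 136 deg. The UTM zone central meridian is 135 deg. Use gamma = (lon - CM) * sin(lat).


gamma = (136 - 135) * sin(68) = 1 * 0.927184 = 0.927 degrees

0.927 degrees


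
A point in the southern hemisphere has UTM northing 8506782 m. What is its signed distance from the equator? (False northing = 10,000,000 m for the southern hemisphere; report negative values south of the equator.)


For southern: actual = 8506782 - 10000000 = -1493218 m

-1493218 m


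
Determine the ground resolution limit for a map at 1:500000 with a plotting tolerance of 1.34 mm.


ground = 1.34 mm * 500000 / 1000 = 670.0 m

670.0 m


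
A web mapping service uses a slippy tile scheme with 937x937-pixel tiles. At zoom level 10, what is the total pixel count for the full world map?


tiles per axis = 2^10 = 1024
total tiles = 1024^2 = 1048576
pixels per axis = 1024 * 937 = 959488
total pixels = 959488^2 = 920617222144

920617222144 pixels


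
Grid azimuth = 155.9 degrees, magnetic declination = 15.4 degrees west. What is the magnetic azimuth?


magnetic azimuth = grid azimuth - declination (east +ve)
mag_az = 155.9 - -15.4 = 171.3 degrees

171.3 degrees


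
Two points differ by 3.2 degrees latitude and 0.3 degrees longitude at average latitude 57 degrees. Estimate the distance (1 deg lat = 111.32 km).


dlat_km = 3.2 * 111.32 = 356.224
dlon_km = 0.3 * 111.32 * cos(57) ≈ 18.189
dist = sqrt(356.224^2 + 18.189^2) ≈ 356.7 km

356.7 km


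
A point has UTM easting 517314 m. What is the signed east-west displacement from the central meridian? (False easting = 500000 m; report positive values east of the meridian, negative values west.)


displacement = 517314 - 500000 = 17314 m

17314 m


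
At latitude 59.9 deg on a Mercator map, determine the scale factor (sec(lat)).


SF = 1 / cos(59.9) = 1 / 0.501511 = 1.994

1.994


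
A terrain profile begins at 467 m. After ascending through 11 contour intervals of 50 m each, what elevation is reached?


elevation = 467 + 11 * 50 = 1017 m

1017 m


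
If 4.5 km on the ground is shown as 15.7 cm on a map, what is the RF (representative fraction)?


ground = 4.5 km = 450000 cm; RF denominator = ground / map = 450000 / 15.7 ≈ 28662; RF = 1:28662

1:28662


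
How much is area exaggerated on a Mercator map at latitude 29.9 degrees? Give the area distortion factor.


area_distortion = 1/cos^2(29.9) = 1.331

1.331
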